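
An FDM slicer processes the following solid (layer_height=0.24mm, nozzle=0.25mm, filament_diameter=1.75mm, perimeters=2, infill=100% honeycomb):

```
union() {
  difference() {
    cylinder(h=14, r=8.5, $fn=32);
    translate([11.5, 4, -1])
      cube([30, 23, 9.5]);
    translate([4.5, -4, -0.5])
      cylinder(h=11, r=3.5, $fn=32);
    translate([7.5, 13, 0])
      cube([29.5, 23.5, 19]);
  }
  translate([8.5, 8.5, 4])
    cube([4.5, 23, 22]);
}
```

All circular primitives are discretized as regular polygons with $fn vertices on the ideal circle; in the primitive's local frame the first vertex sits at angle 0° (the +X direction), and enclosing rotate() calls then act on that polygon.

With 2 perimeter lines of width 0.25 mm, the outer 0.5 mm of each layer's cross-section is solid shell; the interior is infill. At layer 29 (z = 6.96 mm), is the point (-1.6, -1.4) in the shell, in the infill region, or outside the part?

At z = 6.96 mm: the r=8.5 cylinder gives a regular 32-gon of circumradius 8.5 (constant along its height); the cube at (11.5, 4) is present — its section is the full 30×23 rectangle; the r=3.5 cylinder at (4.5, -4) gives a regular 32-gon of circumradius 3.5 (constant along its height); the 29.5×23.5 cube at (7.5, 13) contributes its full rectangle; After the difference (first − rest): starting from the r=8.5 cylinder, the 30×23 cube at (11.5, 4) misses the remaining region (no effect); the r=3.5 cylinder at (4.5, -4) partially overlaps it — only the 33.92 mm² overlap (of its 38.24 mm²) is removed, clipping the outline; the 29.5×23.5 cube at (7.5, 13) misses the remaining region (no effect) — 1 connected region; the 4.5×23 cube at (8.5, 8.5) contributes its full rectangle; Taking the union: the 2 present regions are separate (no shared area or edge), so areas and boundary lengths simply add and each stays a separate island — 2 connected regions. Overall, the cross-section has 2 separate islands. The nearest boundary edge runs (1.59, -2.06)→(1.27, -2.66); distance from the point to it = 3.13 mm. (Shell/infill is judged within the island containing the point — the largest one.) The point is inside the cross-section and 3.13 mm from the nearest boundary — more than the 0.5 mm shell width (2 × 0.25), so it's in the infill interior.

infill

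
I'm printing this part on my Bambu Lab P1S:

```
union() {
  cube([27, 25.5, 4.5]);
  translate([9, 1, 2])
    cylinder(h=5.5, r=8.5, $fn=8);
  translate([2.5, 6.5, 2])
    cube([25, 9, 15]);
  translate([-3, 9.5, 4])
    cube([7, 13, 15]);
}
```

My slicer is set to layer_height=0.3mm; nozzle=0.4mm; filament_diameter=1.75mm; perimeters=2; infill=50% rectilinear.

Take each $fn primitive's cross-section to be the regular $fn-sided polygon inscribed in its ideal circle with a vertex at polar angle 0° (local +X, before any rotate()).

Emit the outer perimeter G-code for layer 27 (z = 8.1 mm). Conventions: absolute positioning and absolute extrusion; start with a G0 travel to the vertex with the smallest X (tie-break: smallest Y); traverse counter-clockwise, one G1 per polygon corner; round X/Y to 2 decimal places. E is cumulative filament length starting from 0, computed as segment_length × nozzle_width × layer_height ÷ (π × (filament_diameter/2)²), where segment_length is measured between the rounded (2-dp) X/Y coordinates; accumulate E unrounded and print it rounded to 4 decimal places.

At z = 8.1 mm: the cube does not reach this height (z outside [0, 4.5]); the cylinder at (9, 1) is not intersected at this z (z outside [2, 7.5]); the cube at (2.5, 6.5) (footprint 25×9) is included at this height; the 7×13 cube at (-3, 9.5) contributes its full rectangle; Combining (union): the regions partially overlap (shared area 9.00 mm²), so overlapping operands fuse into one piece — 1 connected region. The outline is a single polygon with 8 vertices. Extrusion per mm of travel: 0.4 × 0.3 / (π × 0.875²) = 0.049890. Accumulating E over each segment gives final E = 4.6398.

G0 X-3.00 Y9.50 Z8.10
G1 X2.50 Y9.50 E0.2744
G1 X2.50 Y6.50 E0.4241
G1 X27.50 Y6.50 E1.6713
G1 X27.50 Y15.50 E2.1203
G1 X4.00 Y15.50 E3.2928
G1 X4.00 Y22.50 E3.6420
G1 X-3.00 Y22.50 E3.9912
G1 X-3.00 Y9.50 E4.6398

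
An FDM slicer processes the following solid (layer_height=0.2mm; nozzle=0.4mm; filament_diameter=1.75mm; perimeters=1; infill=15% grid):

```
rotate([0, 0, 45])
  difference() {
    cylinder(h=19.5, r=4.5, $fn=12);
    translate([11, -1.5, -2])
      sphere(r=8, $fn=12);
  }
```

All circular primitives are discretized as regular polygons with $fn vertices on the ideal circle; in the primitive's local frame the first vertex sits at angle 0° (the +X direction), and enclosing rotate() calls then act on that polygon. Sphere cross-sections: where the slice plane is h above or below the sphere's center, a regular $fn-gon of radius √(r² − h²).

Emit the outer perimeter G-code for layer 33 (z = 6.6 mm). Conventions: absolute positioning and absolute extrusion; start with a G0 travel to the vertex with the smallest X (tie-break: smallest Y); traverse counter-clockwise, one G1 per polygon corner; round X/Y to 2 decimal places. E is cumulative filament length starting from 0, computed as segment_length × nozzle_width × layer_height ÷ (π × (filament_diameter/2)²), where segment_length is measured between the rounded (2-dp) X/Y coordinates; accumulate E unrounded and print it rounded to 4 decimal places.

G0 X-4.35 Y-1.16 Z6.60
G1 X-3.18 Y-3.18 E0.0776
G1 X-1.16 Y-4.35 E0.1553
G1 X1.16 Y-4.35 E0.2324
G1 X3.18 Y-3.18 E0.3101
G1 X4.35 Y-1.16 E0.3877
G1 X4.35 Y1.16 E0.4649
G1 X3.18 Y3.18 E0.5425
G1 X1.16 Y4.35 E0.6202
G1 X-1.16 Y4.35 E0.6973
G1 X-3.18 Y3.18 E0.7750
G1 X-4.35 Y1.16 E0.8526
G1 X-4.35 Y-1.16 E0.9298

At z = 6.6 mm: the r=4.5 cylinder gives a regular 12-gon of circumradius 4.5 (constant along its height); the sphere at (11, -1.5) does not reach this height (|z−center|=8.600 > r=8); Subtracting the remaining from the first: none of the subtracted shapes is present at this height, so the r=4.5 cylinder is unchanged — 1 connected region; (rotated 45° about Z; rotation is an isometry so areas/perimeters/island counts are preserved). The outline is a single polygon with 12 vertices. Extrusion per mm of travel: 0.4 × 0.2 / (π × 0.875²) = 0.033260. Accumulating E over each segment gives final E = 0.9298.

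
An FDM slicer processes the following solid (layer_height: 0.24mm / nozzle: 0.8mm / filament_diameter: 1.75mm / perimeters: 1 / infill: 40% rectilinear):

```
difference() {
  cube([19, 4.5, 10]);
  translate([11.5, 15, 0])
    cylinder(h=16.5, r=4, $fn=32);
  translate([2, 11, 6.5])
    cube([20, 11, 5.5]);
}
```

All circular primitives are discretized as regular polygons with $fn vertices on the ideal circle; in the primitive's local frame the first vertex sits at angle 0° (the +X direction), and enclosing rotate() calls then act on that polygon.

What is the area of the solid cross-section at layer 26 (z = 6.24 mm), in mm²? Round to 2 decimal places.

At z = 6.24 mm: the cube (footprint 19×4.5) is included at this height (area 85.50 mm²); the r=4 cylinder at (11.5, 15) gives a regular 32-gon of circumradius 4 (constant along its height) (area = (32/2)·4.000²·sin(360°/32) = 49.94 mm²); the cube at (2, 11) does not reach this height (z outside [6.5, 12]); Taking the first minus the rest: starting from the 19×4.5 cube (85.50 mm²), the r=4 cylinder at (11.5, 15) misses the remaining region (no effect) — area = 85.50 mm². Overall, the cross-section is a single solid region. Net area = 85.50 mm².

85.50 mm²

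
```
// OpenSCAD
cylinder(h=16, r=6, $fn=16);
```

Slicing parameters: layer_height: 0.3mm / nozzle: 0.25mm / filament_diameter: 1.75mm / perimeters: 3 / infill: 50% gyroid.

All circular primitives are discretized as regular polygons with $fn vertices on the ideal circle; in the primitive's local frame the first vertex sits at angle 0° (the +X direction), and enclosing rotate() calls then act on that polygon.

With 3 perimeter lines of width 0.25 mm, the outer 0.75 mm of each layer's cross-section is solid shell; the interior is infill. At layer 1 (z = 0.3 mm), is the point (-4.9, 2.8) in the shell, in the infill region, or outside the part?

shell

At z = 0.3 mm: the cylinder: section is a regular 16-gon, circumradius r=6. Overall, the cross-section is a single solid region. The nearest boundary edge runs (-4.24, 4.24)→(-5.54, 2.30); distance from the point to it = 0.25 mm. The point is inside the cross-section, 0.25 mm from the nearest boundary — within the 0.75 mm shell band (3 × 0.25).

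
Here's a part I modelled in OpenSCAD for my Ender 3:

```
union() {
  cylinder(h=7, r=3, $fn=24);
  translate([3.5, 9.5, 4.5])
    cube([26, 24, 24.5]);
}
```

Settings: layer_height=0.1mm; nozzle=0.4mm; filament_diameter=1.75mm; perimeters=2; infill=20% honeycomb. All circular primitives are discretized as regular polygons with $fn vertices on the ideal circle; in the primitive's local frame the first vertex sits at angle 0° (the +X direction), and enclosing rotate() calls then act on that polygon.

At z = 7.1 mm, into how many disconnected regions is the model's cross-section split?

At z = 7.1 mm: the cylinder is not intersected at this z (z outside [0, 7]); the 26×24 cube at (3.5, 9.5) contributes its full rectangle; Combining (union): only the 26×24 cube at (3.5, 9.5) is present, so the union is just that shape — 1 connected region. The result has 1 disconnected region.

1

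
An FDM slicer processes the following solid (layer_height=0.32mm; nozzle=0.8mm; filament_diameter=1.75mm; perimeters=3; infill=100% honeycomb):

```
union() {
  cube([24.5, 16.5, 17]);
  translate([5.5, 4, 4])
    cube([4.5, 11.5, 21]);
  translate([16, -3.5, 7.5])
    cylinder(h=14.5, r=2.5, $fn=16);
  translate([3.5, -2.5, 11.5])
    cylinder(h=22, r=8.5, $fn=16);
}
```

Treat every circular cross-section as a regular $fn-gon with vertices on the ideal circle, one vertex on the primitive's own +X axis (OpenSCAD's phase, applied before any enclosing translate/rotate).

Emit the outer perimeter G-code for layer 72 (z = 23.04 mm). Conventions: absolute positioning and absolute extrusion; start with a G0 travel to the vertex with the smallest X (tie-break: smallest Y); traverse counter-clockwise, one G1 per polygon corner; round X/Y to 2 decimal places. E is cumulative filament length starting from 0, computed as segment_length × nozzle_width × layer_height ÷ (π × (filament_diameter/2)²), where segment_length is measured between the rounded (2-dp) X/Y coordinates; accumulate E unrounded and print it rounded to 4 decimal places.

G0 X-5.00 Y-2.50 Z23.04
G1 X-4.35 Y-5.75 E0.3528
G1 X-2.51 Y-8.51 E0.7058
G1 X0.25 Y-10.35 E1.0589
G1 X3.50 Y-11.00 E1.4116
G1 X6.75 Y-10.35 E1.7644
G1 X9.51 Y-8.51 E2.1174
G1 X11.35 Y-5.75 E2.4705
G1 X12.00 Y-2.50 E2.8232
G1 X11.35 Y0.75 E3.1760
G1 X9.51 Y3.51 E3.5290
G1 X8.78 Y4.00 E3.6226
G1 X10.00 Y4.00 E3.7524
G1 X10.00 Y15.50 E4.9764
G1 X5.50 Y15.50 E5.4554
G1 X5.50 Y5.60 E6.5090
G1 X3.50 Y6.00 E6.7261
G1 X0.25 Y5.35 E7.0789
G1 X-2.51 Y3.51 E7.4319
G1 X-4.35 Y0.75 E7.7850
G1 X-5.00 Y-2.50 E8.1377

At z = 23.04 mm: the cube is absent (z outside [0, 17]); the cube at (5.5, 4) is present — its section is the full 4.5×11.5 rectangle; the cylinder at (16, -3.5) is absent (z outside [7.5, 22]); the r=8.5 cylinder at (3.5, -2.5) contributes a regular 16-gon of circumradius 8.5; Combining (union): the regions partially overlap (shared area 3.22 mm²), so overlapping operands fuse into one piece — 1 connected region. The outline is a single polygon with 20 vertices. Extrusion per mm of travel: 0.8 × 0.32 / (π × 0.875²) = 0.106432. Accumulating E over each segment gives final E = 8.1377.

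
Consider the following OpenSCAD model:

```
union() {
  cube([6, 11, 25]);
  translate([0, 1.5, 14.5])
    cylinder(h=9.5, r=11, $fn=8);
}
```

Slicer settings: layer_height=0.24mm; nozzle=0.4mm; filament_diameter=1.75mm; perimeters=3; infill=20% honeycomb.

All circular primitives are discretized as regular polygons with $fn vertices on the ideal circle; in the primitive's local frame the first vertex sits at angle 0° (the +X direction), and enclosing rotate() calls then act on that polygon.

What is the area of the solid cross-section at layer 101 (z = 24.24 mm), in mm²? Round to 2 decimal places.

At z = 24.24 mm: the cube (footprint 6×11) is included at this height (area 66.00 mm²); the cylinder at (0, 1.5) does not reach this height (z outside [14.5, 24]); Merging all regions: only the 6×11 cube is present, so the union is just that shape — area = 66.00 mm². Overall, the cross-section is a single solid region. Net area = 66.00 mm².

66.00 mm²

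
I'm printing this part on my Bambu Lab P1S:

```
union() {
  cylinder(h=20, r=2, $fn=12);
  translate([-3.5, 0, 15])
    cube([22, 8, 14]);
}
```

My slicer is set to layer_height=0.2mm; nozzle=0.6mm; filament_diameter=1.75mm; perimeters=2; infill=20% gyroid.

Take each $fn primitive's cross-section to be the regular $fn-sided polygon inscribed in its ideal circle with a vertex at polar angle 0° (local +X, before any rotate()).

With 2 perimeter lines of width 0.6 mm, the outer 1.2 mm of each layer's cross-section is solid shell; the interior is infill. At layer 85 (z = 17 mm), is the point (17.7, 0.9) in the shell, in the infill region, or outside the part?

shell

At z = 17 mm: the r=2 cylinder contributes a regular 12-gon of circumradius 2; the 22×8 cube at (-3.5, 0) contributes its full rectangle; Merging all regions: the regions partially overlap (shared area 6.00 mm²), so overlapping operands fuse into one piece — 1 connected region. Overall, the cross-section is a single solid region. The nearest boundary edge runs (18.50, 8.00)→(18.50, 0.00); distance from the point to it = 0.80 mm. The point is inside the cross-section, 0.80 mm from the nearest boundary — within the 1.2 mm shell band (2 × 0.6).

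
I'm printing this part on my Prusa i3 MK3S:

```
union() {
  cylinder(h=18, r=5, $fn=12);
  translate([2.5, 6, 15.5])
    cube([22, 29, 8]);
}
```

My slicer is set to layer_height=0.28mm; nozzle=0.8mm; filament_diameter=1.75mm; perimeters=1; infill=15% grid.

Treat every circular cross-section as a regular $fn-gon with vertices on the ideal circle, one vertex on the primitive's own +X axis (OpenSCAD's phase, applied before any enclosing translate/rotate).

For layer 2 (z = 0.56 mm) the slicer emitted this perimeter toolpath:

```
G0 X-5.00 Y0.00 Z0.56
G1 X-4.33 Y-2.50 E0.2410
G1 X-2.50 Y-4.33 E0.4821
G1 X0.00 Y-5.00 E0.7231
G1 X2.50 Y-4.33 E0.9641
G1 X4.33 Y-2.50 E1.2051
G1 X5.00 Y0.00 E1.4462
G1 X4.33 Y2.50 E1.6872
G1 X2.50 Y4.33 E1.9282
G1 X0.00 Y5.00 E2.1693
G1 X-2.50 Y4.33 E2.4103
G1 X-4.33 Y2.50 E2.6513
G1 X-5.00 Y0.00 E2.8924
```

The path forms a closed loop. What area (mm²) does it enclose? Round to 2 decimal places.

Apply the shoelace formula to the sequence of (X, Y) vertices; enclosed area = 75.00 mm².

75.00 mm²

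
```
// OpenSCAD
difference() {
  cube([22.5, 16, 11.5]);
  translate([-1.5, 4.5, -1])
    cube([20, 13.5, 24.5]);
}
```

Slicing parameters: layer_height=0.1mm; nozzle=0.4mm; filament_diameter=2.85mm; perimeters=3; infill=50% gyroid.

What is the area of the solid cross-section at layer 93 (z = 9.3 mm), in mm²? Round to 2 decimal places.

147.25 mm²

At z = 9.3 mm: the cube (footprint 22.5×16) is included at this height (area 360.00 mm²); the cube at (-1.5, 4.5) is present — its section is the full 20×13.5 rectangle (area 270.00 mm²); Subtracting the remaining from the first: starting from the 22.5×16 cube (360.00 mm²), the 20×13.5 cube at (-1.5, 4.5) partially overlaps it — only the 212.75 mm² overlap (of its 270.00 mm²) is removed, clipping the outline — area = 147.25 mm². Overall, the cross-section is a single solid region. Net area = 147.25 mm².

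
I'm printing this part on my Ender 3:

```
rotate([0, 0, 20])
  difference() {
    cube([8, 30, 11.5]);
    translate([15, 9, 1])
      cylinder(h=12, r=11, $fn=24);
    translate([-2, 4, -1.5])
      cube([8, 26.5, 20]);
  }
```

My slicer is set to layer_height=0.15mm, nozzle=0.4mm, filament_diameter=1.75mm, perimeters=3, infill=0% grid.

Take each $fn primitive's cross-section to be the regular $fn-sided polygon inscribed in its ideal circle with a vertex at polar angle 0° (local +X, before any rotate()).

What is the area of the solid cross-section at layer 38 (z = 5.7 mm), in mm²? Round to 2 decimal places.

53.87 mm²

At z = 5.7 mm: the cube (footprint 8×30) is included at this height (area 240.00 mm²); the r=11 cylinder at (15, 9) contributes a regular 24-gon of circumradius 11 (area = (24/2)·11.000²·sin(360°/24) = 375.81 mm²); the cube at (-2, 4) is present — its section is the full 8×26.5 rectangle (area 212.00 mm²); After the difference (first − rest): starting from the 8×30 cube (240.00 mm²), the r=11 cylinder at (15, 9) partially overlaps it — only the 46.02 mm² overlap (of its 375.81 mm²) is removed, clipping the outline; the 8×26.5 cube at (-2, 4) partially overlaps it — only the 140.11 mm² overlap (of its 212.00 mm²) is removed, clipping the outline — area = 53.87 mm²; (rotated 20° about Z; rotation is an isometry so areas/perimeters/island counts are preserved). Overall, the cross-section has 2 separate islands. Net area = 53.87 mm².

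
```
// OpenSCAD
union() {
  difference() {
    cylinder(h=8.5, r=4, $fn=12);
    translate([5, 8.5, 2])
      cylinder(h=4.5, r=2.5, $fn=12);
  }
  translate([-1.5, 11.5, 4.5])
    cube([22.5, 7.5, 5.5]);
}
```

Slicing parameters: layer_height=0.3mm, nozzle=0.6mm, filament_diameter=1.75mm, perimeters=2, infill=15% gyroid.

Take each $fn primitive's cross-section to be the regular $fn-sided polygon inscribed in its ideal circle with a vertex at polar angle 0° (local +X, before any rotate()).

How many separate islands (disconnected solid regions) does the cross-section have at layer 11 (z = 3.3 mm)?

1

At z = 3.3 mm: the r=4 cylinder gives a regular 12-gon of circumradius 4 (constant along its height); the r=2.5 cylinder at (5, 8.5) contributes a regular 12-gon of circumradius 2.5; Subtracting the remaining from the first: starting from the r=4 cylinder, the r=2.5 cylinder at (5, 8.5) misses the remaining region (no effect) — 1 connected region; the cube at (-1.5, 11.5) does not reach this height (z outside [4.5, 10]); Merging all regions: only that combined region is present, so the union is just that shape — 1 connected region. Overall, the cross-section is a single solid region. Island count = 1.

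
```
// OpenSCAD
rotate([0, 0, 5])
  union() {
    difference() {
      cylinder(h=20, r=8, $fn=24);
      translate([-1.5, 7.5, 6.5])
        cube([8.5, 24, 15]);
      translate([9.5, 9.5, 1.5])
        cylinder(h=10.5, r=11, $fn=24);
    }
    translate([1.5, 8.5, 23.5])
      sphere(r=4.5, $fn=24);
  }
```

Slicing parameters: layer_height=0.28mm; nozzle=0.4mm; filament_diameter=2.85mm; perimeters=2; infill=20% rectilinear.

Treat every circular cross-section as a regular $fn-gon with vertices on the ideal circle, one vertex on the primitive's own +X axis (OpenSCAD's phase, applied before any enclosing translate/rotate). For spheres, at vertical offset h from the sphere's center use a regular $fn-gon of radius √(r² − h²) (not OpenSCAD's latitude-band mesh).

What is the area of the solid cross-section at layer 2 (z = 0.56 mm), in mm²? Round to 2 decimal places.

198.77 mm²

At z = 0.56 mm: the r=8 cylinder gives a regular 24-gon of circumradius 8 (constant along its height) (area = (24/2)·8.000²·sin(360°/24) = 198.77 mm²); the cube at (-1.5, 7.5) is not intersected at this z (z outside [6.5, 21.5]); the cylinder at (9.5, 9.5) is absent (z outside [1.5, 12]); After the difference (first − rest): none of the subtracted shapes is present at this height, so the r=8 cylinder is unchanged — area = 198.77 mm²; the sphere at (1.5, 8.5) is not intersected at this z (|z−center|=22.940 > r=4.5); Taking the union: only that combined region is present, so the union is just that shape — area = 198.77 mm²; (rotated 5° about Z; rotation is an isometry so areas/perimeters/island counts are preserved). Overall, the cross-section is a single solid region. Net area = 198.77 mm².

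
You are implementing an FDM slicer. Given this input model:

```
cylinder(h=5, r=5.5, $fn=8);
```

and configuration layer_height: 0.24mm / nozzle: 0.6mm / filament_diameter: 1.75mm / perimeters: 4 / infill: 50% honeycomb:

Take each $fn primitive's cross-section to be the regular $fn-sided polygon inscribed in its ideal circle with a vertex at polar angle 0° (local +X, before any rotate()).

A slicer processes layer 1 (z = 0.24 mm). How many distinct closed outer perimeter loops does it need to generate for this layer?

At z = 0.24 mm: the cylinder: section is a regular 8-gon, circumradius r=5.5. The result has 1 disconnected region.

1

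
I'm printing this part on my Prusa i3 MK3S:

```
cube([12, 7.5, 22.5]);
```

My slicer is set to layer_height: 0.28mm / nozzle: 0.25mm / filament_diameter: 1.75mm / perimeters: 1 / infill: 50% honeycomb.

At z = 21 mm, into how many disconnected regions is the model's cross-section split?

1

At z = 21 mm: the cube (footprint 12×7.5) is included at this height. The result has 1 disconnected region.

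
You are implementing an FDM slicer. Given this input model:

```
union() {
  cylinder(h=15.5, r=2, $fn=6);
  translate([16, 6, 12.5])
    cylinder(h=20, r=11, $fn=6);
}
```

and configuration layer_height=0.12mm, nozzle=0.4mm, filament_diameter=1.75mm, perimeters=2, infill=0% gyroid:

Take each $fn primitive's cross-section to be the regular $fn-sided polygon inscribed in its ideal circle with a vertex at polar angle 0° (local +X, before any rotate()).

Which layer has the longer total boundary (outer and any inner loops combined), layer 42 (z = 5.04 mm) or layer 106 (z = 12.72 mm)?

Layer 42 (z = 5.04): the r=2 cylinder contributes a regular 6-gon of circumradius 2 (perimeter = 2·6·2.000·sin(180°/6) = 12.00 mm); the cylinder at (16, 6) does not reach this height (z outside [12.5, 32.5]); Combining (union): only the r=2 cylinder is present, so the union is just that shape — boundary = 12.00 mm. So its perimeter = 12.00 mm. Layer 106 (z = 12.72): the cylinder: section is a regular 6-gon, circumradius r=2 (perimeter = 2·6·2.000·sin(180°/6) = 12.00 mm); the r=11 cylinder at (16, 6) gives a regular 6-gon of circumradius 11 (constant along its height) (perimeter = 2·6·11.000·sin(180°/6) = 66.00 mm); Combining (union): the 2 present regions are separate (no shared area or edge), so areas and boundary lengths simply add and each stays a separate island — boundary = 78.00 mm. So its perimeter = 78.00 mm. Layer 106 is larger (78.00 vs 12.00 mm).

layer 106 (z = 12.72 mm)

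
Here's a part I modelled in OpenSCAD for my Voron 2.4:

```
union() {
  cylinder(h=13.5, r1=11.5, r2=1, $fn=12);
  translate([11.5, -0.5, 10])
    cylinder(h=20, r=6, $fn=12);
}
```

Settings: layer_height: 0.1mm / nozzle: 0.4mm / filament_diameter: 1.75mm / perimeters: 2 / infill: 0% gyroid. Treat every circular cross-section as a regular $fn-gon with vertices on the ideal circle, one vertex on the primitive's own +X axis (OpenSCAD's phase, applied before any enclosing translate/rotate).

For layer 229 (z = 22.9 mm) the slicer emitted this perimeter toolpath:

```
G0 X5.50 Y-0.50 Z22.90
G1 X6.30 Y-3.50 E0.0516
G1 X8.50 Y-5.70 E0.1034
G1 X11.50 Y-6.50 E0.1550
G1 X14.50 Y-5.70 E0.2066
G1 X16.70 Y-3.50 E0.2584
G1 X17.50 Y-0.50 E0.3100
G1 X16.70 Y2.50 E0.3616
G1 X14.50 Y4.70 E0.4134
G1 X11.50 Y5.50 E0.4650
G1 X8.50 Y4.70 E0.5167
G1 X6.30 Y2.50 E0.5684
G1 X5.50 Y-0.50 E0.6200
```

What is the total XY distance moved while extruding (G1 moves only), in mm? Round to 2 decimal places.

37.28 mm

Sum the Euclidean lengths of each G1 segment: total = 37.28 mm.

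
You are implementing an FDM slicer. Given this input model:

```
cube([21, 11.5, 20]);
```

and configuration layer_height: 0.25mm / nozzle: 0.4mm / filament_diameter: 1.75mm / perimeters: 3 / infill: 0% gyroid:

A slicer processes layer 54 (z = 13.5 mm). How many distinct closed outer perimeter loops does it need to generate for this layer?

At z = 13.5 mm: the 21×11.5 cube contributes its full rectangle. The result has 1 disconnected region.

1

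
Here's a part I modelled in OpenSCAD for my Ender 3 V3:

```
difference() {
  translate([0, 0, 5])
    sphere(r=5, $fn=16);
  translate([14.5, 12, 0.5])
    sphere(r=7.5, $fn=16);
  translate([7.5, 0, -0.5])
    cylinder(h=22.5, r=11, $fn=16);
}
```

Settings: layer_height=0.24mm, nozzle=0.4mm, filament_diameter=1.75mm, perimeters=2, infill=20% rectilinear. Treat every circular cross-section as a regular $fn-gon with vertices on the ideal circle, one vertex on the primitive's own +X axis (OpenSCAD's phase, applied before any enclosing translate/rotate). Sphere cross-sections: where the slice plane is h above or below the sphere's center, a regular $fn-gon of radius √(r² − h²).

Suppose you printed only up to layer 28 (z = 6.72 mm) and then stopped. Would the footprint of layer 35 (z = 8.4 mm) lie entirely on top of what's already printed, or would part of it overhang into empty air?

Compare the two slices. At z = 6.72: the sphere: section is a regular 16-gon, circumradius = √(r²−h²) = √(5²−1.72²) = 4.695 (area = (16/2)·4.695²·sin(360°/16) = 67.48 mm²); the r=7.5 sphere at (14.5, 12) slices to a regular 16-gon of circumradius 4.191 (√(r²−h²) with h=6.22 from center) (area = (16/2)·4.191²·sin(360°/16) = 53.76 mm²); the r=11 cylinder at (7.5, 0) gives a regular 16-gon of circumradius 11 (constant along its height) (area = (16/2)·11.000²·sin(360°/16) = 370.44 mm²); Subtracting the remaining from the first: starting from the r=5 sphere (67.48 mm²), the r=7.5 sphere at (14.5, 12) misses the remaining region (no effect); the r=11 cylinder at (7.5, 0) partially overlaps it — only the 60.46 mm² overlap (of its 370.44 mm²) is removed, clipping the outline — area = 7.02 mm². At z = 8.4: the r=5 sphere contributes a regular 16-gon of circumradius √(5²−3.4²) = 3.666 (area = (16/2)·3.666²·sin(360°/16) = 41.15 mm²); the sphere at (14.5, 12) does not reach this height (|z−center|=7.900 > r=7.5); the r=11 cylinder at (7.5, 0) gives a regular 16-gon of circumradius 11 (constant along its height) (area = (16/2)·11.000²·sin(360°/16) = 370.44 mm²); After the difference (first − rest): starting from the r=5 sphere (41.15 mm²), the r=11 cylinder at (7.5, 0) partially overlaps it — only the 40.62 mm² overlap (of its 370.44 mm²) is removed, clipping the outline — area = 0.52 mm². Checking containment: the cross-section at z = 8.4 is a subset of the cross-section at z = 6.72.

entirely on top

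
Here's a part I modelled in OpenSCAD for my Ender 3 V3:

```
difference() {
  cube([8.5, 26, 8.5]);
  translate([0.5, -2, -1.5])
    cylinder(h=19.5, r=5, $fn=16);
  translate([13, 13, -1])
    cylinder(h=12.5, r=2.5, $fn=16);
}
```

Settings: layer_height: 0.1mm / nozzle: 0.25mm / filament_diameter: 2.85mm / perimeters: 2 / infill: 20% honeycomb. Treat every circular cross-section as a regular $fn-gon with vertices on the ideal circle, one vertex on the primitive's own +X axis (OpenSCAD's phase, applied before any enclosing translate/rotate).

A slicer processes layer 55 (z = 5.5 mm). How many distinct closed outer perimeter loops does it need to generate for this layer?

1

At z = 5.5 mm: the cube (footprint 8.5×26) is included at this height; the cylinder at (0.5, -2): section is a regular 16-gon, circumradius r=5; the r=2.5 cylinder at (13, 13) contributes a regular 16-gon of circumradius 2.5; Subtracting the remaining from the first: starting from the 8.5×26 cube, the r=5 cylinder at (0.5, -2) partially overlaps it — only the 11.01 mm² overlap (of its 76.54 mm²) is removed, clipping the outline; the r=2.5 cylinder at (13, 13) misses the remaining region (no effect) — 1 connected region. The result has 1 disconnected region.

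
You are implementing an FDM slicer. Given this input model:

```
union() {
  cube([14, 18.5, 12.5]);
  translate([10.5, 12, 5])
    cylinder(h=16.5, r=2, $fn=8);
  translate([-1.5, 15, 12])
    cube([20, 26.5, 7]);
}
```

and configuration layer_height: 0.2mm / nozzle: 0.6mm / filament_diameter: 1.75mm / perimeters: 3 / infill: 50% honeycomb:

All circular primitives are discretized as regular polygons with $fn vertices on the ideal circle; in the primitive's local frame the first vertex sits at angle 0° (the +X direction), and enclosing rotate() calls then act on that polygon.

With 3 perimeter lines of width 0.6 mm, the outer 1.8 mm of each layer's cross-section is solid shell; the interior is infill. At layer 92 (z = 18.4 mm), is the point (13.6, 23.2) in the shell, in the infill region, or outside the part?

At z = 18.4 mm: the cube does not reach this height (z outside [0, 12.5]); the r=2 cylinder at (10.5, 12) gives a regular 8-gon of circumradius 2 (constant along its height); the cube at (-1.5, 15) is present — its section is the full 20×26.5 rectangle; Combining (union): the 2 present regions are separate (no shared area or edge), so areas and boundary lengths simply add and each stays a separate island — 2 connected regions. Overall, the cross-section has 2 separate islands. The nearest boundary edge runs (18.50, 41.50)→(18.50, 15.00); distance from the point to it = 4.90 mm. (Shell/infill is judged within the island containing the point — the largest one.) The point is inside the cross-section and 4.90 mm from the nearest boundary — more than the 1.8 mm shell width (3 × 0.6), so it's in the infill interior.

infill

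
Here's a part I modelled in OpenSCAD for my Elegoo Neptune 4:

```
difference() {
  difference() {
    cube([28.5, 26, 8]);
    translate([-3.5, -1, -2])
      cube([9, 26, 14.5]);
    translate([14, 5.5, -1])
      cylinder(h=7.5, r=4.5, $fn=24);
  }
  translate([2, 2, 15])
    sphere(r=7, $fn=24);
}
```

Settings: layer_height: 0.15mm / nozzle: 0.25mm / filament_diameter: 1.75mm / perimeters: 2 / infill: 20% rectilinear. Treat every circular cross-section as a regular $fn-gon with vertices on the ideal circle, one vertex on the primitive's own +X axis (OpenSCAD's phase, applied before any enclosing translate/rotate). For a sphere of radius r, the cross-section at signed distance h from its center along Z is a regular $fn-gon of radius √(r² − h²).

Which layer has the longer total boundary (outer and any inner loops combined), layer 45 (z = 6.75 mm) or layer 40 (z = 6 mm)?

Layer 45 (z = 6.75): the cube (footprint 28.5×26) is included at this height (perimeter 109.00 mm); the cube at (-3.5, -1) (footprint 9×26) is included at this height (perimeter 70.00 mm); the cylinder at (14, 5.5) is absent (z outside [-1, 6.5]); Taking the first minus the rest: starting from the 28.5×26 cube, the 9×26 cube at (-3.5, -1) partially overlaps it — only the 137.50 mm² overlap (of its 234.00 mm²) is removed, clipping the outline — boundary = 109.00 mm; the sphere at (2, 2) is absent (|z−center|=8.250 > r=7); Subtracting the remaining from the first: none of the subtracted shapes is present at this height, so the result so far is unchanged — boundary = 109.00 mm. So its perimeter = 109.00 mm. Layer 40 (z = 6): the 28.5×26 cube contributes its full rectangle (perimeter 109.00 mm); the 9×26 cube at (-3.5, -1) contributes its full rectangle (perimeter 70.00 mm); the r=4.5 cylinder at (14, 5.5) gives a regular 24-gon of circumradius 4.5 (constant along its height) (perimeter = 2·24·4.500·sin(180°/24) = 28.19 mm); After the difference (first − rest): starting from the 28.5×26 cube, the 9×26 cube at (-3.5, -1) partially overlaps it — only the 137.50 mm² overlap (of its 234.00 mm²) is removed, clipping the outline; the r=4.5 cylinder at (14, 5.5) lies wholly inside it (removes its full 62.89 mm² and its 28.19 mm outline becomes a hole wall) — boundary (outer + 1 inner loop) = 137.19 mm; the sphere at (2, 2) is not intersected at this z (|z−center|=9.000 > r=7); Taking the first minus the rest: none of the subtracted shapes is present at this height, so the result so far is unchanged — boundary (outer + 1 inner loop) = 137.19 mm. So its perimeter = 137.19 mm. Layer 40 is larger (137.19 vs 109.00 mm).

layer 40 (z = 6 mm)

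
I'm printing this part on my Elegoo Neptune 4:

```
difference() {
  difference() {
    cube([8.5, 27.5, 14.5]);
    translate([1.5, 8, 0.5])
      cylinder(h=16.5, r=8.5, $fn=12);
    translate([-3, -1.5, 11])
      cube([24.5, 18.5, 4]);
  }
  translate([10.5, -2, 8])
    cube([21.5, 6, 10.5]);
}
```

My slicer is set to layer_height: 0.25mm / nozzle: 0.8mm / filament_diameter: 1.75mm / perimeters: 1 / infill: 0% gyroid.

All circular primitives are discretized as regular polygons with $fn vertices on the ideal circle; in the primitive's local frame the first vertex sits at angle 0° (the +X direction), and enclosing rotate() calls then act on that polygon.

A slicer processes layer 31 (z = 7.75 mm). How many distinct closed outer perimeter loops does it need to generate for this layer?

At z = 7.75 mm: the cube is present — its section is the full 8.5×27.5 rectangle; the cylinder at (1.5, 8): section is a regular 12-gon, circumradius r=8.5; the cube at (-3, -1.5) is not intersected at this z (z outside [11, 15]); After the difference (first − rest): starting from the 8.5×27.5 cube, the r=8.5 cylinder at (1.5, 8) partially overlaps it — only the 124.32 mm² overlap (of its 216.75 mm²) is removed, clipping the outline — 2 connected regions; the cube at (10.5, -2) does not reach this height (z outside [8, 18.5]); Subtracting the remaining from the first: none of the subtracted shapes is present at this height, so the result so far is unchanged — 2 connected regions. The result has 2 disconnected regions.

2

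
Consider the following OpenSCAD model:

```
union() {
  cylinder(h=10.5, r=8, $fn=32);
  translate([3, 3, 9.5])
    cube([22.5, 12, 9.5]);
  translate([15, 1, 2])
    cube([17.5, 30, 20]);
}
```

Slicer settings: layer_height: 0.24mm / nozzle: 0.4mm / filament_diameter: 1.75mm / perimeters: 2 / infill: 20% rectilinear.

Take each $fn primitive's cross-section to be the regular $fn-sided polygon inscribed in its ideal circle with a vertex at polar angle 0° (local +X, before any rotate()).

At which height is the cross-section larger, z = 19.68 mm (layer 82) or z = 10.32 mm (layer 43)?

Layer 82 (z = 19.68): the cylinder is not intersected at this z (z outside [0, 10.5]); the cube at (3, 3) is not intersected at this z (z outside [9.5, 19]); the cube at (15, 1) is present — its section is the full 17.5×30 rectangle (area 525.00 mm²); Taking the union: only the 17.5×30 cube at (15, 1) is present, so the union is just that shape — area = 525.00 mm². So its area = 525.00 mm². Layer 43 (z = 10.32): the r=8 cylinder contributes a regular 32-gon of circumradius 8 (area = (32/2)·8.000²·sin(360°/32) = 199.77 mm²); the 22.5×12 cube at (3, 3) contributes its full rectangle (area 270.00 mm²); the cube at (15, 1) (footprint 17.5×30) is included at this height (area 525.00 mm²); Taking the union: the regions partially overlap — summed areas 994.77 mm² minus the doubly-counted overlap 138.25 mm² gives 856.52 mm² — area = 856.52 mm². So its area = 856.52 mm². Layer 43 is larger (856.52 vs 525.00 mm²).

layer 43 (z = 10.32 mm)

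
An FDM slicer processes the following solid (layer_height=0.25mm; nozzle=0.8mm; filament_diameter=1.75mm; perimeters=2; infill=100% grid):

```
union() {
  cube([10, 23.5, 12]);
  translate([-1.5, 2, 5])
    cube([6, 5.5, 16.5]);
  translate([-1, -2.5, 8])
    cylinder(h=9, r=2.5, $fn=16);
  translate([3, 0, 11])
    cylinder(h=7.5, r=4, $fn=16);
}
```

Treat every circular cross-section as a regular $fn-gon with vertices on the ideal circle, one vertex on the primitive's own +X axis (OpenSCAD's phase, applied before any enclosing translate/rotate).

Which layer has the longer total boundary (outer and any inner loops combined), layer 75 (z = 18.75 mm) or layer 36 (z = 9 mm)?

layer 36 (z = 9 mm)

Layer 75 (z = 18.75): the cube is absent (z outside [0, 12]); the 6×5.5 cube at (-1.5, 2) contributes its full rectangle (perimeter 23.00 mm); the cylinder at (-1, -2.5) is absent (z outside [8, 17]); the cylinder at (3, 0) is not intersected at this z (z outside [11, 18.5]); Merging all regions: only the 6×5.5 cube at (-1.5, 2) is present, so the union is just that shape — boundary = 23.00 mm. So its perimeter = 23.00 mm. Layer 36 (z = 9): the cube (footprint 10×23.5) is included at this height (perimeter 67.00 mm); the cube at (-1.5, 2) is present — its section is the full 6×5.5 rectangle (perimeter 23.00 mm); the r=2.5 cylinder at (-1, -2.5) gives a regular 16-gon of circumradius 2.5 (constant along its height) (perimeter = 2·16·2.500·sin(180°/16) = 15.61 mm); the cylinder at (3, 0) is absent (z outside [11, 18.5]); Taking the union: the regions partially overlap (shared area 24.75 mm²), so the edge portions inside another operand are dropped and the merged outline is re-measured after clipping — boundary = 85.61 mm. So its perimeter = 85.61 mm. Layer 36 is larger (85.61 vs 23.00 mm).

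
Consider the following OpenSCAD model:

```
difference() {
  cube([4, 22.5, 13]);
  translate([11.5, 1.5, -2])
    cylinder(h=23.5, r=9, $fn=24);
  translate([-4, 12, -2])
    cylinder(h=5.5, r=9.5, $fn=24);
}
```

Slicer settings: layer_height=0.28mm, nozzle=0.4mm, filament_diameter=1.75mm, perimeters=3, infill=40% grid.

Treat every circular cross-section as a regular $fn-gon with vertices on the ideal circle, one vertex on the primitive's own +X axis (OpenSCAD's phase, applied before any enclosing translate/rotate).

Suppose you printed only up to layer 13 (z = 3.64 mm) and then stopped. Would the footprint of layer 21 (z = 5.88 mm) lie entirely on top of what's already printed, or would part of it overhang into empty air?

Compare the two slices. At z = 3.64: the cube is present — its section is the full 4×22.5 rectangle (area 90.00 mm²); the r=9 cylinder at (11.5, 1.5) gives a regular 24-gon of circumradius 9 (constant along its height) (area = (24/2)·9.000²·sin(360°/24) = 251.57 mm²); the cylinder at (-4, 12) is not intersected at this z (z outside [-2, 3.5]); Taking the first minus the rest: starting from the 4×22.5 cube (90.00 mm²), the r=9 cylinder at (11.5, 1.5) partially overlaps it — only the 6.91 mm² overlap (of its 251.57 mm²) is removed, clipping the outline — area = 83.09 mm². At z = 5.88: the cube is present — its section is the full 4×22.5 rectangle (area 90.00 mm²); the r=9 cylinder at (11.5, 1.5) gives a regular 24-gon of circumradius 9 (constant along its height) (area = (24/2)·9.000²·sin(360°/24) = 251.57 mm²); the cylinder at (-4, 12) is absent (z outside [-2, 3.5]); Taking the first minus the rest: starting from the 4×22.5 cube (90.00 mm²), the r=9 cylinder at (11.5, 1.5) partially overlaps it — only the 6.91 mm² overlap (of its 251.57 mm²) is removed, clipping the outline — area = 83.09 mm². Checking containment: the cross-section at z = 5.88 is a subset of the cross-section at z = 3.64.

entirely on top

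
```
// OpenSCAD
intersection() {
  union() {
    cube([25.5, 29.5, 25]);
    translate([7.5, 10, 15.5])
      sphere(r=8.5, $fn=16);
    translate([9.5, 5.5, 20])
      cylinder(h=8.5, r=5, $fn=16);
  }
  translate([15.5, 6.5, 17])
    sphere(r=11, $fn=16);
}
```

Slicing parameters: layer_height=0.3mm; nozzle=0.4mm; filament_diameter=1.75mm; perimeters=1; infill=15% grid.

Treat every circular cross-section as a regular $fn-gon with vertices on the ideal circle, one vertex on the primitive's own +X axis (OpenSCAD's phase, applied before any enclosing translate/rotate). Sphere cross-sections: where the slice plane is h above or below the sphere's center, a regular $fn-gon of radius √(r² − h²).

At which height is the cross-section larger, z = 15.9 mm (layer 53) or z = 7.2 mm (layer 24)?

Layer 53 (z = 15.9): the 25.5×29.5 cube contributes its full rectangle (area 752.25 mm²); the r=8.5 sphere at (7.5, 10) slices to a regular 16-gon of circumradius 8.491 (√(r²−h²) with h=0.4 from center) (area = (16/2)·8.491²·sin(360°/16) = 220.70 mm²); the cylinder at (9.5, 5.5) is not intersected at this z (z outside [20, 28.5]); Merging all regions: the regions partially overlap — summed areas 972.95 mm² minus the doubly-counted overlap 216.19 mm² gives 756.76 mm² — area = 756.76 mm²; the r=11 sphere at (15.5, 6.5) contributes a regular 16-gon of circumradius √(11²−1.1²) = 10.945 (area = (16/2)·10.945²·sin(360°/16) = 366.73 mm²); Taking the intersection: the r=11 sphere at (15.5, 6.5) partially overlaps that combined region; clipping to the common part keeps 310.29 mm² — area = 310.29 mm². So its area = 310.29 mm². Layer 24 (z = 7.2): the cube (footprint 25.5×29.5) is included at this height (area 752.25 mm²); the sphere at (7.5, 10): section is a regular 16-gon, circumradius = √(r²−h²) = √(8.5²−8.3²) = 1.833 (area = (16/2)·1.833²·sin(360°/16) = 10.29 mm²); the cylinder at (9.5, 5.5) is absent (z outside [20, 28.5]); Merging all regions: the r=8.5 sphere at (7.5, 10) lies entirely inside the 25.5×29.5 cube, so the union is just the 25.5×29.5 cube — area = 752.25 mm²; the sphere at (15.5, 6.5): section is a regular 16-gon, circumradius = √(r²−h²) = √(11²−9.8²) = 4.996 (area = (16/2)·4.996²·sin(360°/16) = 76.41 mm²); Taking the intersection: the r=11 sphere at (15.5, 6.5) lies inside the result so far, so the common part is the r=11 sphere at (15.5, 6.5) itself — area = 76.41 mm². So its area = 76.41 mm². Layer 53 is larger (310.29 vs 76.41 mm²).

layer 53 (z = 15.9 mm)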